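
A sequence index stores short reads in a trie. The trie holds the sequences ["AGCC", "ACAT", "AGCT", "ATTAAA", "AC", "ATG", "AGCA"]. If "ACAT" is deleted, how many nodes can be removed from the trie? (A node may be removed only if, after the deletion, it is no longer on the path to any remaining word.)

2

A node on "ACAT"'s path can go only if nothing else ends at it or branches off below it.
The suffix "AT" (2 nodes) is used only by "ACAT"; "AC" is itself a stored word, so pruning stops there.
Nodes removed: 2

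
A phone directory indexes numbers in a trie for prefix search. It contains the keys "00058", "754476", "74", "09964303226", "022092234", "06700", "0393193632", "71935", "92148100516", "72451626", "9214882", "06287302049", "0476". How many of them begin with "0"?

7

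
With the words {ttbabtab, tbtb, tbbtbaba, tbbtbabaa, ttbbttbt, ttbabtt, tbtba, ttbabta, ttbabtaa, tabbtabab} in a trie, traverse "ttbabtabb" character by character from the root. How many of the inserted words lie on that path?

2

Check each prefix of "ttbabtabb" against the stored set — each match is an end-marker on the path.
Prefixes of the query that are stored words: "ttbabta", "ttbabtab"
Count: 2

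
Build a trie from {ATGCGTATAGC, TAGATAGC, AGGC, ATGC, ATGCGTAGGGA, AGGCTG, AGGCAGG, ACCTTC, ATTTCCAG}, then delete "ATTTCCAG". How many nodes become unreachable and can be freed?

After clearing the end-marker at "ATTTCCAG", prune upward until reaching a node still needed by another word.
The suffix "TTCCAG" (6 nodes) is used only by "ATTTCCAG"; the node for "AT" still has the child "G", so pruning stops there.
Nodes removed: 6

6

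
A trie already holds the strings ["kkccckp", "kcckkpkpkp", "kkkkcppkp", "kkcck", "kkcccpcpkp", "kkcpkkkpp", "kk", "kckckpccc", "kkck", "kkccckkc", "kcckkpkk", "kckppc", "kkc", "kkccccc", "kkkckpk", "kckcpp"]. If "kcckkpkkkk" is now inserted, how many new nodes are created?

2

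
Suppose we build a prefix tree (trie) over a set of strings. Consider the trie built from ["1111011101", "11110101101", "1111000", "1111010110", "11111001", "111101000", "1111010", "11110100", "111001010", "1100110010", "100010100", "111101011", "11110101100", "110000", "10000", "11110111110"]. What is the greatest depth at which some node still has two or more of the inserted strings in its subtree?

10

Equivalently: take the maximum, over all pairs, of their longest common prefix length.
e.g. "1111010110" and "11110101100" share the prefix "1111010110" of length 10; no pair shares a longer one.
Longest shared-prefix length: 10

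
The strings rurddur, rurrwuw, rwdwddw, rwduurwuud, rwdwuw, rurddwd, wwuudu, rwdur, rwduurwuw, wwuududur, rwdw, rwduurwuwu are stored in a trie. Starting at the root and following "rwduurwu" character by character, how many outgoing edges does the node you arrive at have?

2

The children of the "rwduurwu" node are the distinct next characters among strings starting with "rwduurwu".
Distinct next characters after "rwduurwu": u, w.
That node has 2 child edges.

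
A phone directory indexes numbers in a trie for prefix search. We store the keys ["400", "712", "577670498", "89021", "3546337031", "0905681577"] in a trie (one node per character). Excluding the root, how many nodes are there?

Trace insertions, counting only characters that open a new branch:
  "400" → 3 new (4, 0, 0)
  "712" → 3 new (7, 1, 2)
  "577670498" → 9 new (5, 7, 7, 6, 7, 0, 4, 9, 8)
  "89021" → 5 new (8, 9, 0, 2, 1)
  "3546337031" → 10 new (3, 5, 4, 6, 3, 3, 7, 0, 3, 1)
  "0905681577" → 10 new (0, 9, 0, 5, 6, 8, 1, 5, 7, 7)
Total nodes = 3 + 3 + 9 + 5 + 10 + 10 = 40

40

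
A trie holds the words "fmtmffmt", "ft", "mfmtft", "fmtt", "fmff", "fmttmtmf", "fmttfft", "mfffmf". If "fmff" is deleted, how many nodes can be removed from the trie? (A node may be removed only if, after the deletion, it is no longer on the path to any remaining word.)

2

A node on "fmff"'s path can go only if nothing else ends at it or branches off below it.
The suffix "ff" (2 nodes) is used only by "fmff"; the node for "fm" still has the child "t", so pruning stops there.
Nodes removed: 2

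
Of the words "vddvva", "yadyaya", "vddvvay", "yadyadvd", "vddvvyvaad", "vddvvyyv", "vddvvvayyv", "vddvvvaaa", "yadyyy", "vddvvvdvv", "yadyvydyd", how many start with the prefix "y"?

4

Walk to "y"; the words in its subtree are exactly those with that prefix.
Matches: "yadyadvd", "yadyaya", "yadyvydyd", "yadyyy"
Count: 4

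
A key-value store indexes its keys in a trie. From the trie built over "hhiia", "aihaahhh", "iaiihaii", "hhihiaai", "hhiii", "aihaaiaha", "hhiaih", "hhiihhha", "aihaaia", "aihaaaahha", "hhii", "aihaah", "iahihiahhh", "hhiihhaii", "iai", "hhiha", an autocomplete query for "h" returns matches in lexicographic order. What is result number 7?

hhiihhha

Filter for "h…" and sort: "hhiaih", "hhiha", "hhihiaai", "hhii", "hhiia", "hhiihhaii", "hhiihhha", "hhiii"
The 7th is hhiihhha.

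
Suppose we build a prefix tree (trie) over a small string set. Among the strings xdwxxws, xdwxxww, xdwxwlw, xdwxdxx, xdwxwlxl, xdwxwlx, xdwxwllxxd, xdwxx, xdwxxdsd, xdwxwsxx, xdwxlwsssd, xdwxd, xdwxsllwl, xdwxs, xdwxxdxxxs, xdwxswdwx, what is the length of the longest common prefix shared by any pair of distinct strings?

7

Look for the deepest trie node that still has at least two words in its subtree.
e.g. "xdwxwlx" and "xdwxwlxl" share the prefix "xdwxwlx" of length 7; no pair shares a longer one.
Longest shared-prefix length: 7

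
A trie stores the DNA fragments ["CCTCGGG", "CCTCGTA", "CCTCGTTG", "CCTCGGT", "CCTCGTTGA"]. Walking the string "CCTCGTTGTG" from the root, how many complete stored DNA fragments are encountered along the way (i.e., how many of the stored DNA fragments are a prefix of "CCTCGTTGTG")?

1

Check each prefix of "CCTCGTTGTG" against the stored set — each match is an end-marker on the path.
Prefixes of the query that are stored words: "CCTCGTTG"
Count: 1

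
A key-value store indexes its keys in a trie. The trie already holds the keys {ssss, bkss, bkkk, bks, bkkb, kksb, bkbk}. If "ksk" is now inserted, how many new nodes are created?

2

"k" is already a path in the trie; the remaining "sk" must be added.
New nodes needed: |"ksk"| − 1 = 3 − 1 = 2.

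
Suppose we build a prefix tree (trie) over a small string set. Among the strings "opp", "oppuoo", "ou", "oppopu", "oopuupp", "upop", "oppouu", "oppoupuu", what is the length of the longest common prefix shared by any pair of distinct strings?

Look for the deepest trie node that still has at least two words in its subtree.
e.g. "oppoupuu" and "oppouu" share the prefix "oppou" of length 5; no pair shares a longer one.
Longest shared-prefix length: 5

5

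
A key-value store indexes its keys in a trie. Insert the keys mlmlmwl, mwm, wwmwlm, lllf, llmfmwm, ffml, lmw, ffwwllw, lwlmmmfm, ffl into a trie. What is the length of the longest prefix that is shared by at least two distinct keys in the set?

2

Equivalently: take the maximum, over all pairs, of their longest common prefix length.
"ffl" and "ffml" agree on "ff" (2 characters) before diverging; nothing deeper is shared.
Longest shared-prefix length: 2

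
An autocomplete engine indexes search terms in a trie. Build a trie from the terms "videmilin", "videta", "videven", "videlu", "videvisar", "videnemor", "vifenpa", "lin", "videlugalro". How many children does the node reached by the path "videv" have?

The children of the "videv" node are the distinct next characters among strings starting with "videv".
Distinct next characters after "videv": e, i.
That node has 2 child edges.

2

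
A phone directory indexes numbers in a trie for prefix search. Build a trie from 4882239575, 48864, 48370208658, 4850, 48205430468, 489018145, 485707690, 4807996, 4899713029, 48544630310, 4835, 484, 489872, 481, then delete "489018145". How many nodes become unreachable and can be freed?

Walk "489018145" from the leaf back toward the root, removing each node that no remaining word uses.
The suffix "018145" (6 nodes) is used only by "489018145"; the node for "489" still has the child "9", so pruning stops there.
Nodes removed: 6

6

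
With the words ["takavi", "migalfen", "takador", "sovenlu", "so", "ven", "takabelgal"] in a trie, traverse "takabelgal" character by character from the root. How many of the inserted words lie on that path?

1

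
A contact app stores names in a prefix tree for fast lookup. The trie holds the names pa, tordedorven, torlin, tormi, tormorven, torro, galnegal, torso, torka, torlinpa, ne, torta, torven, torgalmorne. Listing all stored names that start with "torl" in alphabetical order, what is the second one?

torlinpa

Words with prefix "torl", in lexicographic order: "torlin", "torlinpa"
Position 2: torlinpa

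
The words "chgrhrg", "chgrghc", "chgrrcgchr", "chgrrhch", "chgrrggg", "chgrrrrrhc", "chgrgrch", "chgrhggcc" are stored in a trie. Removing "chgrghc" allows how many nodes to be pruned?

A node on "chgrghc"'s path can go only if nothing else ends at it or branches off below it.
The suffix "hc" (2 nodes) is used only by "chgrghc"; the node for "chgrg" still has the child "r", so pruning stops there.
Nodes removed: 2

2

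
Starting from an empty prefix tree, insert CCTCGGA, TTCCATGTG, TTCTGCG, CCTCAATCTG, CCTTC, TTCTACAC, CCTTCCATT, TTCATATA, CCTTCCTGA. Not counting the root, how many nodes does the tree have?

Count nodes per top-level branch (shared prefixes stored once):
  'C'-branch (CCTCAATCTG, CCTCGGA, CCTTC, CCTTCCATT, CCTTCCTGA): 22 nodes
  'T'-branch (TTCATATA, TTCCATGTG, TTCTACAC, TTCTGCG): 22 nodes
Sum: 44

44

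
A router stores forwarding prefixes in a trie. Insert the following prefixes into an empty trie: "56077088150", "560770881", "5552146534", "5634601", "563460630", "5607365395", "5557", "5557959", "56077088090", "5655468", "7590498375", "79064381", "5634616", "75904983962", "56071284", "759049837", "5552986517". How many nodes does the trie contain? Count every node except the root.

Trace insertions, counting only characters that open a new branch:
  "56077088150" → 11 new (5, 6, 0, 7, 7, 0, 8, 8, 1, 5, 0)
  "560770881" → prefix "560770881" already present; 0 new (none)
  "5552146534" → prefix "5" already present; 9 new (5, 5, 2, 1, 4, 6, 5, 3, 4)
  "5634601" → prefix "56" already present; 5 new (3, 4, 6, 0, 1)
  "563460630" → prefix "563460" already present; 3 new (6, 3, 0)
  "5607365395" → prefix "5607" already present; 6 new (3, 6, 5, 3, 9, 5)
  "5557" → prefix "555" already present; 1 new (7)
  "5557959" → prefix "5557" already present; 3 new (9, 5, 9)
  "56077088090" → prefix "56077088" already present; 3 new (0, 9, 0)
  "5655468" → prefix "56" already present; 5 new (5, 5, 4, 6, 8)
  "7590498375" → 10 new (7, 5, 9, 0, 4, 9, 8, 3, 7, 5)
  "79064381" → prefix "7" already present; 7 new (9, 0, 6, 4, 3, 8, 1)
  "5634616" → prefix "56346" already present; 2 new (1, 6)
  "75904983962" → prefix "75904983" already present; 3 new (9, 6, 2)
  "56071284" → prefix "5607" already present; 4 new (1, 2, 8, 4)
  "759049837" → prefix "759049837" already present; 0 new (none)
  "5552986517" → prefix "5552" already present; 6 new (9, 8, 6, 5, 1, 7)
Total nodes = 11 + 0 + 9 + 5 + 3 + 6 + 1 + 3 + 3 + 5 + 10 + 7 + 2 + 3 + 4 + 0 + 6 = 78

78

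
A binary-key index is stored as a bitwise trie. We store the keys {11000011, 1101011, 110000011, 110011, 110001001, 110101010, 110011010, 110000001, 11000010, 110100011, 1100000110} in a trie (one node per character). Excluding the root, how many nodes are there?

35

Trace insertions, counting only characters that open a new branch:
  "11000011" → 8 new (1, 1, 0, 0, 0, 0, 1, 1)
  "1101011" → prefix "110" already present; 4 new (1, 0, 1, 1)
  "110000011" → prefix "110000" already present; 3 new (0, 1, 1)
  "110011" → prefix "1100" already present; 2 new (1, 1)
  "110001001" → prefix "11000" already present; 4 new (1, 0, 0, 1)
  "110101010" → prefix "110101" already present; 3 new (0, 1, 0)
  "110011010" → prefix "110011" already present; 3 new (0, 1, 0)
  "110000001" → prefix "1100000" already present; 2 new (0, 1)
  "11000010" → prefix "1100001" already present; 1 new (0)
  "110100011" → prefix "11010" already present; 4 new (0, 0, 1, 1)
  "1100000110" → prefix "110000011" already present; 1 new (0)
Total nodes = 8 + 4 + 3 + 2 + 4 + 3 + 3 + 2 + 1 + 4 + 1 = 35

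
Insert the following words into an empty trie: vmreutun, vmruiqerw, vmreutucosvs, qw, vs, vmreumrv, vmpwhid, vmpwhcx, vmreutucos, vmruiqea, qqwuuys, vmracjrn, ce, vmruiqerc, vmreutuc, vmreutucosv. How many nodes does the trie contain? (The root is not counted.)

47

Count nodes per top-level branch (shared prefixes stored once):
  'c'-branch (ce): 2 nodes
  'q'-branch (qqwuuys, qw): 8 nodes
  'v'-branch (vmpwhcx, vmpwhid, vmracjrn, vmreumrv, vmreutuc, vmreutucos, vmreutucosv, vmreutucosvs, vmreutun, vmruiqea, vmruiqerc, vmruiqerw, vs): 37 nodes
Sum: 47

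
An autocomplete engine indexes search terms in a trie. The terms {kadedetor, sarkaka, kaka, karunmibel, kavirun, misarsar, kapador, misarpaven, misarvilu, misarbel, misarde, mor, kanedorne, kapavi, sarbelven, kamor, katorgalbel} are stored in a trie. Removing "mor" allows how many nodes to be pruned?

After clearing the end-marker at "mor", prune upward until reaching a node still needed by another word.
The suffix "or" (2 nodes) is used only by "mor"; the node for "m" still has the child "i", so pruning stops there.
Nodes removed: 2

2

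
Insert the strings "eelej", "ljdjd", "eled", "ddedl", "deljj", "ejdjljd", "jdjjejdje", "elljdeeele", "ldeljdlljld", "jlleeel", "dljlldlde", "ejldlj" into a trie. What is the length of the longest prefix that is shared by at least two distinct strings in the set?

2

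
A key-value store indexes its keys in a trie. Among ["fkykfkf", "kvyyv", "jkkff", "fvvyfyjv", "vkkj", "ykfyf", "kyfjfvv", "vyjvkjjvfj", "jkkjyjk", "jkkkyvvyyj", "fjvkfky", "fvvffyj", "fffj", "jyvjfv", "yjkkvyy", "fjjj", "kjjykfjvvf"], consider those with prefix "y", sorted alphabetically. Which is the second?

Words with prefix "y", in lexicographic order: "yjkkvyy", "ykfyf"
The 2nd is ykfyf.

ykfyf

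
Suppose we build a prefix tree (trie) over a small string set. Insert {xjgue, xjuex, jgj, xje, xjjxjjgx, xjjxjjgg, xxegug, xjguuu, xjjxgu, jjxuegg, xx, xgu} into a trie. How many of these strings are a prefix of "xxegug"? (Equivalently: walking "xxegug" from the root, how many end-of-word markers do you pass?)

Traverse "xxegug" character by character; count nodes along the way that are marked as word ends.
Prefixes of the query that are stored words: "xx", "xxegug"
Count: 2

2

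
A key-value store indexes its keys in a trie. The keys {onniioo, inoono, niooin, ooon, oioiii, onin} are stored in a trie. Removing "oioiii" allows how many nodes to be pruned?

5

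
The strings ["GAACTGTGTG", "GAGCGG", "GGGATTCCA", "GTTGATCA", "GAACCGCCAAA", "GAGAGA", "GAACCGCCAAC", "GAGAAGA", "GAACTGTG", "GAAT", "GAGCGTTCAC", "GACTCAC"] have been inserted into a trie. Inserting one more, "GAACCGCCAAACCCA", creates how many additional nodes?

4

Walking "GAACCGCCAAACCCA" from the root, the first 11 characters ("GAACCGCCAAA") follow existing edges; "C" is the first miss.
New nodes needed: |"GAACCGCCAAACCCA"| − 11 = 15 − 11 = 4.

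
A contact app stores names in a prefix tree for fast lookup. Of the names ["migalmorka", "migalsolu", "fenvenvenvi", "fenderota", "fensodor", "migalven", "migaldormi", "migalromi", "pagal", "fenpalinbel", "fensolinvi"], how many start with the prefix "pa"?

Filter for entries beginning with "pa":
Words under "pa": pagal
Count: 1

1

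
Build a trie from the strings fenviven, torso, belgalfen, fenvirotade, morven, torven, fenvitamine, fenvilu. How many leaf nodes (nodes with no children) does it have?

A leaf is a node with no children — equivalently, the end of a word that is not a proper prefix of any other stored word.
Those words: "belgalfen", "fenvilu", "fenvirotade", "fenvitamine", "fenviven", "morven", "torso", "torven"
Leaf count: 8

8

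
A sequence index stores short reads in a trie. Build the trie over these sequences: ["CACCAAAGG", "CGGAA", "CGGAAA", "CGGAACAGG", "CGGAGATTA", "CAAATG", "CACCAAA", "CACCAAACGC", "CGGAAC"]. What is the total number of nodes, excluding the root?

30

Count nodes per top-level branch (shared prefixes stored once):
  'C'-branch (CAAATG, CACCAAA, CACCAAACGC, CACCAAAGG, CGGAA, CGGAAA, CGGAAC, CGGAACAGG, CGGAGATTA): 30 nodes
Sum: 30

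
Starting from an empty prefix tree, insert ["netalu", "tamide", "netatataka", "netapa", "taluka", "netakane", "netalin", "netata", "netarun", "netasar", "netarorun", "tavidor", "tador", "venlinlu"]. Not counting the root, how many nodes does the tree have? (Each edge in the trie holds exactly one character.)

Count nodes per top-level branch (shared prefixes stored once):
  'n'-branch (netakane, netalin, netalu, netapa, netarorun, netarun, netasar, netata, netatataka): 30 nodes
  't'-branch (tador, taluka, tamide, tavidor): 18 nodes
  'v'-branch (venlinlu): 8 nodes
Sum: 56

56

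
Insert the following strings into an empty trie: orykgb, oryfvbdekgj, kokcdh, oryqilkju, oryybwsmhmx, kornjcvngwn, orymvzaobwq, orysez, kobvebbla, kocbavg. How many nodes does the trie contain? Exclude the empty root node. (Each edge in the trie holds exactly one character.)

66

Insert word by word; a character creates a node only if that edge doesn't already exist:
  "orykgb" → 6 new (o, r, y, k, g, b)
  "oryfvbdekgj" → prefix "ory" already present; 8 new (f, v, b, d, e, k, g, j)
  "kokcdh" → 6 new (k, o, k, c, d, h)
  "oryqilkju" → prefix "ory" already present; 6 new (q, i, l, k, j, u)
  "oryybwsmhmx" → prefix "ory" already present; 8 new (y, b, w, s, m, h, m, x)
  "kornjcvngwn" → prefix "ko" already present; 9 new (r, n, j, c, v, n, g, w, n)
  "orymvzaobwq" → prefix "ory" already present; 8 new (m, v, z, a, o, b, w, q)
  "orysez" → prefix "ory" already present; 3 new (s, e, z)
  "kobvebbla" → prefix "ko" already present; 7 new (b, v, e, b, b, l, a)
  "kocbavg" → prefix "ko" already present; 5 new (c, b, a, v, g)
Total nodes = 6 + 8 + 6 + 6 + 8 + 9 + 8 + 3 + 7 + 5 = 66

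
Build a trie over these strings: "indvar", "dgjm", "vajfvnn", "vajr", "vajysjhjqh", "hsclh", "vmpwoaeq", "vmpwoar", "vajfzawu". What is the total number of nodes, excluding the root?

42

For each word, the new-node count is its length minus the longest prefix already in the trie:
  "indvar" → 6 new (i, n, d, v, a, r)
  "dgjm" → 4 new (d, g, j, m)
  "vajfvnn" → 7 new (v, a, j, f, v, n, n)
  "vajr" → prefix "vaj" already present; 1 new (r)
  "vajysjhjqh" → prefix "vaj" already present; 7 new (y, s, j, h, j, q, h)
  "hsclh" → 5 new (h, s, c, l, h)
  "vmpwoaeq" → prefix "v" already present; 7 new (m, p, w, o, a, e, q)
  "vmpwoar" → prefix "vmpwoa" already present; 1 new (r)
  "vajfzawu" → prefix "vajf" already present; 4 new (z, a, w, u)
Total nodes = 6 + 4 + 7 + 1 + 7 + 5 + 7 + 1 + 4 = 42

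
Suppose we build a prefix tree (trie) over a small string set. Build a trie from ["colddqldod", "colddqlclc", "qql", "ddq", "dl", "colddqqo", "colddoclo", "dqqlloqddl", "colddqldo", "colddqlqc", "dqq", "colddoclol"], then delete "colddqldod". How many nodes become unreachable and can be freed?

1

Walk "colddqldod" from the leaf back toward the root, removing each node that no remaining word uses.
The suffix "d" (1 node) is used only by "colddqldod"; "colddqldo" is itself a stored word, so pruning stops there.
Nodes removed: 1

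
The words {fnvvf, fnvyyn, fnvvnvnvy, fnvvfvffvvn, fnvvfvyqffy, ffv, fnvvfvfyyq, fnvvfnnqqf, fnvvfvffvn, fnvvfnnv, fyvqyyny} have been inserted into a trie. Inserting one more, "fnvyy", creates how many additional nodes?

"fnvyy" is already a full path in the trie; only an end-marker is added.
No new nodes are needed: 0.

0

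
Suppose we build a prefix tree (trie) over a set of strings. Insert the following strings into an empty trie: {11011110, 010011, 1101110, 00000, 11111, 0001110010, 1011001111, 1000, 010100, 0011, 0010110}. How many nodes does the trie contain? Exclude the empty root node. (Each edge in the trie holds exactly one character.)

49

Trace insertions, counting only characters that open a new branch:
  "11011110" → 8 new (1, 1, 0, 1, 1, 1, 1, 0)
  "010011" → 6 new (0, 1, 0, 0, 1, 1)
  "1101110" → prefix "110111" already present; 1 new (0)
  "00000" → prefix "0" already present; 4 new (0, 0, 0, 0)
  "11111" → prefix "11" already present; 3 new (1, 1, 1)
  "0001110010" → prefix "000" already present; 7 new (1, 1, 1, 0, 0, 1, 0)
  "1011001111" → prefix "1" already present; 9 new (0, 1, 1, 0, 0, 1, 1, 1, 1)
  "1000" → prefix "10" already present; 2 new (0, 0)
  "010100" → prefix "010" already present; 3 new (1, 0, 0)
  "0011" → prefix "00" already present; 2 new (1, 1)
  "0010110" → prefix "001" already present; 4 new (0, 1, 1, 0)
Total nodes = 8 + 6 + 1 + 4 + 3 + 7 + 9 + 2 + 3 + 2 + 4 = 49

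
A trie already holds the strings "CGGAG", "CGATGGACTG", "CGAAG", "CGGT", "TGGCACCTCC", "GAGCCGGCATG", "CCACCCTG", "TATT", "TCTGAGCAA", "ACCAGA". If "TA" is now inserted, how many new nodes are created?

0

Every character of "TA" already lies on an existing path (it is a prefix of some stored word).
No new nodes are needed: 0.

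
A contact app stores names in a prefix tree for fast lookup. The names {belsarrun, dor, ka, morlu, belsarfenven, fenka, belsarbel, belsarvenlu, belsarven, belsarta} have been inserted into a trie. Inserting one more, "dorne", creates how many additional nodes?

2

The longest prefix of "dorne" already in the trie is "dor" (length 3).
New nodes needed: |"dorne"| − 3 = 5 − 3 = 2.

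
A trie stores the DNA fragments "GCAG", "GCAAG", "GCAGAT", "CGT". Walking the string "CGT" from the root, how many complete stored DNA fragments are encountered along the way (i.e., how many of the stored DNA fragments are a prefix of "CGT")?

1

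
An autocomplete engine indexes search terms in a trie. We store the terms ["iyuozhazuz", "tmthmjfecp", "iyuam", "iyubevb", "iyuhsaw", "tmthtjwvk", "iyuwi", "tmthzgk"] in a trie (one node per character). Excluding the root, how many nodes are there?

For each word, the new-node count is its length minus the longest prefix already in the trie:
  "iyuozhazuz" → 10 new (i, y, u, o, z, h, a, z, u, z)
  "tmthmjfecp" → 10 new (t, m, t, h, m, j, f, e, c, p)
  "iyuam" → prefix "iyu" already present; 2 new (a, m)
  "iyubevb" → prefix "iyu" already present; 4 new (b, e, v, b)
  "iyuhsaw" → prefix "iyu" already present; 4 new (h, s, a, w)
  "tmthtjwvk" → prefix "tmth" already present; 5 new (t, j, w, v, k)
  "iyuwi" → prefix "iyu" already present; 2 new (w, i)
  "tmthzgk" → prefix "tmth" already present; 3 new (z, g, k)
Total nodes = 10 + 10 + 2 + 4 + 4 + 5 + 2 + 3 = 40

40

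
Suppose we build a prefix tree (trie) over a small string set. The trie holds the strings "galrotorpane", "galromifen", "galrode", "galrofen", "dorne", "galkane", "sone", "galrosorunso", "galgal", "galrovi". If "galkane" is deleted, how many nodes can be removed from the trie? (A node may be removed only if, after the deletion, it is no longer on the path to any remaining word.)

4

After clearing the end-marker at "galkane", prune upward until reaching a node still needed by another word.
The suffix "kane" (4 nodes) is used only by "galkane"; the node for "gal" still has the child "r", so pruning stops there.
Nodes removed: 4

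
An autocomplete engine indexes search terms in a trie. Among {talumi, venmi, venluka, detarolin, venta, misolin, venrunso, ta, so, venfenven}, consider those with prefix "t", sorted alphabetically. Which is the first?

ta

Filter for "t…" and sort: "ta", "talumi"
The 1st is ta.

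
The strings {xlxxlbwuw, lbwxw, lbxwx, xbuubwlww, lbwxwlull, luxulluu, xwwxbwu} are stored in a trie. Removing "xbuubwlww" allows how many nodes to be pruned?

Walk "xbuubwlww" from the leaf back toward the root, removing each node that no remaining word uses.
The suffix "buubwlww" (8 nodes) is used only by "xbuubwlww"; the node for "x" still has the child "l", so pruning stops there.
Nodes removed: 8

8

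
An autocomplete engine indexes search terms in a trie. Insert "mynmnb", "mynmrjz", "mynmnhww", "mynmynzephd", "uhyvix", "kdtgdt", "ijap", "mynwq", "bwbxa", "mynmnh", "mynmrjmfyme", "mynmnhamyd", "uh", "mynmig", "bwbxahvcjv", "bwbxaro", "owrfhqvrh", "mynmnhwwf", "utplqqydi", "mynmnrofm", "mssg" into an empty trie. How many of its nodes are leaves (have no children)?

17

A leaf is a node with no children — equivalently, the end of a word that is not a proper prefix of any other stored word.
Those words: "bwbxahvcjv", "bwbxaro", "ijap", "kdtgdt", "mssg", "mynmig", "mynmnb", "mynmnhamyd", "mynmnhwwf", "mynmnrofm", "mynmrjmfyme", "mynmrjz", "mynmynzephd", "mynwq", "owrfhqvrh", "uhyvix", "utplqqydi"
Leaf count: 17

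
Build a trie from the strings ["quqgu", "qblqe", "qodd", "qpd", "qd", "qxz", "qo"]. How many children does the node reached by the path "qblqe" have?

Walk "qblqe" from the root, arriving at one node.
No stored string extends past "qblqe".
That node has 0 child edges.

0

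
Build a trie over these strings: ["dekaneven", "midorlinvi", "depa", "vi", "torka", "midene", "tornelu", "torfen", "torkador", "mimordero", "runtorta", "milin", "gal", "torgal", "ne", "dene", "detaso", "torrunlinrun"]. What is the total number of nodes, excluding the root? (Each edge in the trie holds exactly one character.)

For each word, the new-node count is its length minus the longest prefix already in the trie:
  "dekaneven" → 9 new (d, e, k, a, n, e, v, e, n)
  "midorlinvi" → 10 new (m, i, d, o, r, l, i, n, v, i)
  "depa" → prefix "de" already present; 2 new (p, a)
  "vi" → 2 new (v, i)
  "torka" → 5 new (t, o, r, k, a)
  "midene" → prefix "mid" already present; 3 new (e, n, e)
  "tornelu" → prefix "tor" already present; 4 new (n, e, l, u)
  "torfen" → prefix "tor" already present; 3 new (f, e, n)
  "torkador" → prefix "torka" already present; 3 new (d, o, r)
  "mimordero" → prefix "mi" already present; 7 new (m, o, r, d, e, r, o)
  "runtorta" → 8 new (r, u, n, t, o, r, t, a)
  "milin" → prefix "mi" already present; 3 new (l, i, n)
  "gal" → 3 new (g, a, l)
  "torgal" → prefix "tor" already present; 3 new (g, a, l)
  "ne" → 2 new (n, e)
  "dene" → prefix "de" already present; 2 new (n, e)
  "detaso" → prefix "de" already present; 4 new (t, a, s, o)
  "torrunlinrun" → prefix "tor" already present; 9 new (r, u, n, l, i, n, r, u, n)
Total nodes = 9 + 10 + 2 + 2 + 5 + 3 + 4 + 3 + 3 + 7 + 8 + 3 + 3 + 3 + 2 + 2 + 4 + 9 = 82

82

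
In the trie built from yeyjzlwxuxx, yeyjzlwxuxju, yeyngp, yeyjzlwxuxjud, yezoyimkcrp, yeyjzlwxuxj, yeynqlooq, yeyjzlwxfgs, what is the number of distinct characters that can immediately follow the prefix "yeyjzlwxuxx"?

0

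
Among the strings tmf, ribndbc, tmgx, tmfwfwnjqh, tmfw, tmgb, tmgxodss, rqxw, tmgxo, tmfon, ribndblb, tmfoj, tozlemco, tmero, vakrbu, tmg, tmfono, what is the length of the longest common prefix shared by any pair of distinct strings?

Look for the deepest trie node that still has at least two words in its subtree.
e.g. "ribndbc" and "ribndblb" share the prefix "ribndb" of length 6; no pair shares a longer one.
Longest shared-prefix length: 6

6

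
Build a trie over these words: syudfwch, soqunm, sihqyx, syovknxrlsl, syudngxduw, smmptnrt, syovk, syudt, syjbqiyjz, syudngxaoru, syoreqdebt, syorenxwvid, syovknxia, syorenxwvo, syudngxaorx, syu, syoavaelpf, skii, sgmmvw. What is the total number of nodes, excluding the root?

84

Trace insertions, counting only characters that open a new branch:
  "syudfwch" → 8 new (s, y, u, d, f, w, c, h)
  "soqunm" → prefix "s" already present; 5 new (o, q, u, n, m)
  "sihqyx" → prefix "s" already present; 5 new (i, h, q, y, x)
  "syovknxrlsl" → prefix "sy" already present; 9 new (o, v, k, n, x, r, l, s, l)
  "syudngxduw" → prefix "syud" already present; 6 new (n, g, x, d, u, w)
  "smmptnrt" → prefix "s" already present; 7 new (m, m, p, t, n, r, t)
  "syovk" → prefix "syovk" already present; 0 new (none)
  "syudt" → prefix "syud" already present; 1 new (t)
  "syjbqiyjz" → prefix "sy" already present; 7 new (j, b, q, i, y, j, z)
  "syudngxaoru" → prefix "syudngx" already present; 4 new (a, o, r, u)
  "syoreqdebt" → prefix "syo" already present; 7 new (r, e, q, d, e, b, t)
  "syorenxwvid" → prefix "syore" already present; 6 new (n, x, w, v, i, d)
  "syovknxia" → prefix "syovknx" already present; 2 new (i, a)
  "syorenxwvo" → prefix "syorenxwv" already present; 1 new (o)
  "syudngxaorx" → prefix "syudngxaor" already present; 1 new (x)
  "syu" → prefix "syu" already present; 0 new (none)
  "syoavaelpf" → prefix "syo" already present; 7 new (a, v, a, e, l, p, f)
  "skii" → prefix "s" already present; 3 new (k, i, i)
  "sgmmvw" → prefix "s" already present; 5 new (g, m, m, v, w)
Total nodes = 8 + 5 + 5 + 9 + 6 + 7 + 0 + 1 + 7 + 4 + 7 + 6 + 2 + 1 + 1 + 0 + 7 + 3 + 5 = 84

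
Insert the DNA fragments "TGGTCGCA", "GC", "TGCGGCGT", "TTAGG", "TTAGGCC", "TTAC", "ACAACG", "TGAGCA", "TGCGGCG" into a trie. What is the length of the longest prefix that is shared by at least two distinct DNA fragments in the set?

7

Equivalently: take the maximum, over all pairs, of their longest common prefix length.
e.g. "TGCGGCG" and "TGCGGCGT" share the prefix "TGCGGCG" of length 7; no pair shares a longer one.
Longest shared-prefix length: 7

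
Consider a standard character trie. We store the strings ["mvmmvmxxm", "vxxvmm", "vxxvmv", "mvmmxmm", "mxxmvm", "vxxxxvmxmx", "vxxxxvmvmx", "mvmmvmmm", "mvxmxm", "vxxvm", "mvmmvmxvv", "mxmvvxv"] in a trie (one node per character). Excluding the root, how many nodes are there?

47

Insert word by word; a character creates a node only if that edge doesn't already exist:
  "mvmmvmxxm" → 9 new (m, v, m, m, v, m, x, x, m)
  "vxxvmm" → 6 new (v, x, x, v, m, m)
  "vxxvmv" → prefix "vxxvm" already present; 1 new (v)
  "mvmmxmm" → prefix "mvmm" already present; 3 new (x, m, m)
  "mxxmvm" → prefix "m" already present; 5 new (x, x, m, v, m)
  "vxxxxvmxmx" → prefix "vxx" already present; 7 new (x, x, v, m, x, m, x)
  "vxxxxvmvmx" → prefix "vxxxxvm" already present; 3 new (v, m, x)
  "mvmmvmmm" → prefix "mvmmvm" already present; 2 new (m, m)
  "mvxmxm" → prefix "mv" already present; 4 new (x, m, x, m)
  "vxxvm" → prefix "vxxvm" already present; 0 new (none)
  "mvmmvmxvv" → prefix "mvmmvmx" already present; 2 new (v, v)
  "mxmvvxv" → prefix "mx" already present; 5 new (m, v, v, x, v)
Total nodes = 9 + 6 + 1 + 3 + 5 + 7 + 3 + 2 + 4 + 0 + 2 + 5 = 47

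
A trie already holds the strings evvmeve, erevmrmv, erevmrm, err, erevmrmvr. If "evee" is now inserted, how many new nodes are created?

2

Walking "evee" from the root, the first 2 characters ("ev") follow existing edges; "e" is the first miss.
Each of the 2 remaining characters creates one node.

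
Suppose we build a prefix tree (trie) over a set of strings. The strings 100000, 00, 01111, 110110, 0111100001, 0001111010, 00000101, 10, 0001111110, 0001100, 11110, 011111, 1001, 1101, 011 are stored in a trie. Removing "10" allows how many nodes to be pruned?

0

After clearing the end-marker at "10", prune upward until reaching a node still needed by another word.
Every node on "10" is still needed (e.g. by "100000"), so nothing is freed.
Nodes removed: 0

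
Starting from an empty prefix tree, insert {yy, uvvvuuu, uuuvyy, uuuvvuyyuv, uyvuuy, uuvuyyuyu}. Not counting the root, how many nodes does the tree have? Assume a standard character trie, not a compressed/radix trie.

32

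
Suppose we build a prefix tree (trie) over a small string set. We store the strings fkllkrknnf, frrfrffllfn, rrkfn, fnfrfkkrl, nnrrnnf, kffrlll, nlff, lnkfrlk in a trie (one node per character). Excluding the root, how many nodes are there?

57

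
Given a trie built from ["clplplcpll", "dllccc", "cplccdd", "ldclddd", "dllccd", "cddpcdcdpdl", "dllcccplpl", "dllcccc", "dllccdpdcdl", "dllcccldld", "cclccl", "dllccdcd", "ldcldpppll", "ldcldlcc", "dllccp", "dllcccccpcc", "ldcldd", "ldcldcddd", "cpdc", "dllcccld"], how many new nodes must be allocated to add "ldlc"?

2

The longest prefix of "ldlc" already in the trie is "ld" (length 2).
Each of the 2 remaining characters creates one node.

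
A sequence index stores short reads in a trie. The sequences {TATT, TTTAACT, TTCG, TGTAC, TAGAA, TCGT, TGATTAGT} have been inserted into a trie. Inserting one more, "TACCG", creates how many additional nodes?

"TA" is already a path in the trie; the remaining "CCG" must be added.
Each of the 3 remaining characters creates one node.

3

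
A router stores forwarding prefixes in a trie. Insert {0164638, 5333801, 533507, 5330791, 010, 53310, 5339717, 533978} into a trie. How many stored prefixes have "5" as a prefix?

6

Filter for entries beginning with "5":
Words under "5": 5330791, 53310, 5333801, 533507, 5339717, 533978
Count: 6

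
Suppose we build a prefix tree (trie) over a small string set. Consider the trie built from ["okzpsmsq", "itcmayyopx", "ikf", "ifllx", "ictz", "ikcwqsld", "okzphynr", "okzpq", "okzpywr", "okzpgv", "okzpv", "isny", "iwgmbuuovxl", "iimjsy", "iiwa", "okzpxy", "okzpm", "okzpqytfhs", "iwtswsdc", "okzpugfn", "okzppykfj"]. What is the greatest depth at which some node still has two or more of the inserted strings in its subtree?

Equivalently: take the maximum, over all pairs, of their longest common prefix length.
e.g. "okzpq" and "okzpqytfhs" share the prefix "okzpq" of length 5; no pair shares a longer one.
Longest shared-prefix length: 5

5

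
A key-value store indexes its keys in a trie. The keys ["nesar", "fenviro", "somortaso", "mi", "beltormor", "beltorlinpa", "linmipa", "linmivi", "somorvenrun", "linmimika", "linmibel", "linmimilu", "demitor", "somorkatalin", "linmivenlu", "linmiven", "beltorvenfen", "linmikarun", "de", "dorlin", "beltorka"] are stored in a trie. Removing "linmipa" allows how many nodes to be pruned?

A node on "linmipa"'s path can go only if nothing else ends at it or branches off below it.
The suffix "pa" (2 nodes) is used only by "linmipa"; the node for "linmi" still has the child "v", so pruning stops there.
Nodes removed: 2

2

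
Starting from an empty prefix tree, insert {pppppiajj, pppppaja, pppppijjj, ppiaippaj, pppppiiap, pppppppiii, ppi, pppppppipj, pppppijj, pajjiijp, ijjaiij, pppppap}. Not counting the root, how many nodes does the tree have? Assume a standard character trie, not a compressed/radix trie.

Trace insertions, counting only characters that open a new branch:
  "pppppiajj" → 9 new (p, p, p, p, p, i, a, j, j)
  "pppppaja" → prefix "ppppp" already present; 3 new (a, j, a)
  "pppppijjj" → prefix "pppppi" already present; 3 new (j, j, j)
  "ppiaippaj" → prefix "pp" already present; 7 new (i, a, i, p, p, a, j)
  "pppppiiap" → prefix "pppppi" already present; 3 new (i, a, p)
  "pppppppiii" → prefix "ppppp" already present; 5 new (p, p, i, i, i)
  "ppi" → prefix "ppi" already present; 0 new (none)
  "pppppppipj" → prefix "pppppppi" already present; 2 new (p, j)
  "pppppijj" → prefix "pppppijj" already present; 0 new (none)
  "pajjiijp" → prefix "p" already present; 7 new (a, j, j, i, i, j, p)
  "ijjaiij" → 7 new (i, j, j, a, i, i, j)
  "pppppap" → prefix "pppppa" already present; 1 new (p)
Total nodes = 9 + 3 + 3 + 7 + 3 + 5 + 0 + 2 + 0 + 7 + 7 + 1 = 47

47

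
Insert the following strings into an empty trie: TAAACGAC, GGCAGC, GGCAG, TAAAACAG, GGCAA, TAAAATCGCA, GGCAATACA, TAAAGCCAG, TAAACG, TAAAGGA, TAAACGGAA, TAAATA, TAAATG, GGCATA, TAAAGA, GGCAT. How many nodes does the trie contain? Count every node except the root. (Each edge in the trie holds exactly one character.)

Trace insertions, counting only characters that open a new branch:
  "TAAACGAC" → 8 new (T, A, A, A, C, G, A, C)
  "GGCAGC" → 6 new (G, G, C, A, G, C)
  "GGCAG" → prefix "GGCAG" already present; 0 new (none)
  "TAAAACAG" → prefix "TAAA" already present; 4 new (A, C, A, G)
  "GGCAA" → prefix "GGCA" already present; 1 new (A)
  "TAAAATCGCA" → prefix "TAAAA" already present; 5 new (T, C, G, C, A)
  "GGCAATACA" → prefix "GGCAA" already present; 4 new (T, A, C, A)
  "TAAAGCCAG" → prefix "TAAA" already present; 5 new (G, C, C, A, G)
  "TAAACG" → prefix "TAAACG" already present; 0 new (none)
  "TAAAGGA" → prefix "TAAAG" already present; 2 new (G, A)
  "TAAACGGAA" → prefix "TAAACG" already present; 3 new (G, A, A)
  "TAAATA" → prefix "TAAA" already present; 2 new (T, A)
  "TAAATG" → prefix "TAAAT" already present; 1 new (G)
  "GGCATA" → prefix "GGCA" already present; 2 new (T, A)
  "TAAAGA" → prefix "TAAAG" already present; 1 new (A)
  "GGCAT" → prefix "GGCAT" already present; 0 new (none)
Total nodes = 8 + 6 + 0 + 4 + 1 + 5 + 4 + 5 + 0 + 2 + 3 + 2 + 1 + 2 + 1 + 0 = 44

44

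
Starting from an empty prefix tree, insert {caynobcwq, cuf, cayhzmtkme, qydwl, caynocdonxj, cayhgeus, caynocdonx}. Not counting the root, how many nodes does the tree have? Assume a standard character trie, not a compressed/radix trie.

33

Count nodes per top-level branch (shared prefixes stored once):
  'c'-branch (cayhgeus, cayhzmtkme, caynobcwq, caynocdonx, caynocdonxj, cuf): 28 nodes
  'q'-branch (qydwl): 5 nodes
Sum: 33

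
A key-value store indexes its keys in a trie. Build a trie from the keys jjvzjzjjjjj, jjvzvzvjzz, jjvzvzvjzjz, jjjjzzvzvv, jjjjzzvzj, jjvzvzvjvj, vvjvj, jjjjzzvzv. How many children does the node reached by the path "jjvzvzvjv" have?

The children of the "jjvzvzvjv" node are the distinct next characters among strings starting with "jjvzvzvjv".
Characters that immediately follow "jjvzvzvjv" among the stored strings: {j}.
That node has 1 child edge.

1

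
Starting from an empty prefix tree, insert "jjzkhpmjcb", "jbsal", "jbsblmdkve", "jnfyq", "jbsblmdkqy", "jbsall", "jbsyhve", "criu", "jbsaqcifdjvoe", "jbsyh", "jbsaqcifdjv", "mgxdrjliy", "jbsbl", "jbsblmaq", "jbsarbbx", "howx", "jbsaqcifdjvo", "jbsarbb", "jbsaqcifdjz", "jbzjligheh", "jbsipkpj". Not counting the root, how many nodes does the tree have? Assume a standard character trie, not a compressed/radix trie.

Insert word by word; a character creates a node only if that edge doesn't already exist:
  "jjzkhpmjcb" → 10 new (j, j, z, k, h, p, m, j, c, b)
  "jbsal" → prefix "j" already present; 4 new (b, s, a, l)
  "jbsblmdkve" → prefix "jbs" already present; 7 new (b, l, m, d, k, v, e)
  "jnfyq" → prefix "j" already present; 4 new (n, f, y, q)
  "jbsblmdkqy" → prefix "jbsblmdk" already present; 2 new (q, y)
  "jbsall" → prefix "jbsal" already present; 1 new (l)
  "jbsyhve" → prefix "jbs" already present; 4 new (y, h, v, e)
  "criu" → 4 new (c, r, i, u)
  "jbsaqcifdjvoe" → prefix "jbsa" already present; 9 new (q, c, i, f, d, j, v, o, e)
  "jbsyh" → prefix "jbsyh" already present; 0 new (none)
  "jbsaqcifdjv" → prefix "jbsaqcifdjv" already present; 0 new (none)
  "mgxdrjliy" → 9 new (m, g, x, d, r, j, l, i, y)
  "jbsbl" → prefix "jbsbl" already present; 0 new (none)
  "jbsblmaq" → prefix "jbsblm" already present; 2 new (a, q)
  "jbsarbbx" → prefix "jbsa" already present; 4 new (r, b, b, x)
  "howx" → 4 new (h, o, w, x)
  "jbsaqcifdjvo" → prefix "jbsaqcifdjvo" already present; 0 new (none)
  "jbsarbb" → prefix "jbsarbb" already present; 0 new (none)
  "jbsaqcifdjz" → prefix "jbsaqcifdj" already present; 1 new (z)
  "jbzjligheh" → prefix "jb" already present; 8 new (z, j, l, i, g, h, e, h)
  "jbsipkpj" → prefix "jbs" already present; 5 new (i, p, k, p, j)
Total nodes = 10 + 4 + 7 + 4 + 2 + 1 + 4 + 4 + 9 + 0 + 0 + 9 + 0 + 2 + 4 + 4 + 0 + 0 + 1 + 8 + 5 = 78

78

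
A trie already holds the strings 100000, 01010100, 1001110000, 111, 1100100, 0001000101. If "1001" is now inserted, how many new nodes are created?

"1001" is already a full path in the trie; only an end-marker is added.
No new nodes are needed: 0.

0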